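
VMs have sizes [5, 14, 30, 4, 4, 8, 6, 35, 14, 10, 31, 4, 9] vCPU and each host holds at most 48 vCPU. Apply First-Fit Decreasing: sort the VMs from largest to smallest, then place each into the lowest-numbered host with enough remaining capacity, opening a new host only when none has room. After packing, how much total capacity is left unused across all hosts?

Sorted descending: 35, 31, 30, 14, 14, 10, 9, 8, 6, 5, 4, 4, 4.
host 1: place 35 vCPU, 13 vCPU left
host 2: place 31 vCPU, 17 vCPU left
host 3: place 30 vCPU, 18 vCPU left
host 2: place 14 vCPU, 3 vCPU left
host 3: place 14 vCPU, 4 vCPU left
host 1: place 10 vCPU, 3 vCPU left
host 4: place 9 vCPU, 39 vCPU left
host 4: place 8 vCPU, 31 vCPU left
host 4: place 6 vCPU, 25 vCPU left
host 4: place 5 vCPU, 20 vCPU left
host 3: place 4 vCPU, 0 vCPU left
host 4: place 4 vCPU, 16 vCPU left
host 4: place 4 vCPU, 12 vCPU left
4 hosts × 48 vCPU = 192 vCPU; used 174 vCPU; unused 18 vCPU.

18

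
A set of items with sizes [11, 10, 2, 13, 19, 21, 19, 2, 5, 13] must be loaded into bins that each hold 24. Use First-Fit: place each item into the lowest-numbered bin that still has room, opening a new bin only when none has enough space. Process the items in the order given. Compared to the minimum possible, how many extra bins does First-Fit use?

First-Fit: [11,10,2] [13,2,5] [19] [21] [19] [13] → 6 bins.
Total size 115; any packing needs at least ⌈115/24⌉ = 5 bins.
An optimal packing achieves that bound: [21,2] [19,5] [19,2] [13,11] [13,10] → 5 bins.
Excess: 6 − 5 = 1.

1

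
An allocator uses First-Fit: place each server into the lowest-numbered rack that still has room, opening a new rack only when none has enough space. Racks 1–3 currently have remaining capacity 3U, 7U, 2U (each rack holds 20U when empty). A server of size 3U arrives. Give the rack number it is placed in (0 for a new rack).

Racks with room: rack 1 (3U), rack 2 (7U).
The first with room is rack 1.

1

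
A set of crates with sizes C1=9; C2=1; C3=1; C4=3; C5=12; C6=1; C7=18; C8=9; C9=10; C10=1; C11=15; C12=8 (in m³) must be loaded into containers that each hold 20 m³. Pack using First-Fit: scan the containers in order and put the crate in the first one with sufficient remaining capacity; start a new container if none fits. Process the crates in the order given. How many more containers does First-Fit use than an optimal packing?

0

First-Fit: [9,1,1,3,1,1] [12,8] [18] [9,10] [15] → 5 containers.
Total size 88 m³; any packing needs at least ⌈88/20⌉ = 5 containers.
So 5 is already optimal.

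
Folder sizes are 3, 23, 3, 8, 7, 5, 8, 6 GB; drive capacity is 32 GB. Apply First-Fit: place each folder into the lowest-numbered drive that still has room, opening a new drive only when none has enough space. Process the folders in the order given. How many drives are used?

3

drive 1: place 3 GB, 29 GB left
drive 1: place 23 GB, 6 GB left
drive 1: place 3 GB, 3 GB left
drive 2: place 8 GB, 24 GB left
drive 2: place 7 GB, 17 GB left
drive 2: place 5 GB, 12 GB left
drive 2: place 8 GB, 4 GB left
drive 3: place 6 GB, 26 GB left
Final drives: [3,23,3] [8,7,5,8] [6].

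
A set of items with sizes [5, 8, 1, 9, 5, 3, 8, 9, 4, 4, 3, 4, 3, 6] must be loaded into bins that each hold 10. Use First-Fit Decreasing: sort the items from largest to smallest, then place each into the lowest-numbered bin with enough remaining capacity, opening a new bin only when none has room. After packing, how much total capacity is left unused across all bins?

8

Sorted descending: 9, 9, 8, 8, 6, 5, 5, 4, 4, 4, 3, 3, 3, 1.
9 → bin 1 (remaining 1)
9 → bin 2 (remaining 1)
8 → bin 3 (remaining 2)
8 → bin 4 (remaining 2)
6 → bin 5 (remaining 4)
5 → bin 6 (remaining 5)
5 → bin 6 (remaining 0)
4 → bin 5 (remaining 0)
4 → bin 7 (remaining 6)
4 → bin 7 (remaining 2)
3 → bin 8 (remaining 7)
3 → bin 8 (remaining 4)
3 → bin 8 (remaining 1)
1 → bin 1 (remaining 0)
8 bins × 10 = 80; used 72; unused 8.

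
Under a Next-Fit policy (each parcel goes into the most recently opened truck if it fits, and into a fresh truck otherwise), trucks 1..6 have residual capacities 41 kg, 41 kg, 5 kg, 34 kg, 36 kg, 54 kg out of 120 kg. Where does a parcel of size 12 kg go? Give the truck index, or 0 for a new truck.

6

Next-Fit only looks at truck 6, which has 54 kg free.
12 kg fits there.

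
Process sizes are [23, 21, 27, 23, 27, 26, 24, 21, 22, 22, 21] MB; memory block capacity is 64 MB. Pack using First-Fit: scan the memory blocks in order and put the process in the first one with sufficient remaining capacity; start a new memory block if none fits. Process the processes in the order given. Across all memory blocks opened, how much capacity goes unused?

127

23 MB → memory block 1 (remaining 41 MB)
21 MB → memory block 1 (remaining 20 MB)
27 MB → memory block 2 (remaining 37 MB)
23 MB → memory block 2 (remaining 14 MB)
27 MB → memory block 3 (remaining 37 MB)
26 MB → memory block 3 (remaining 11 MB)
24 MB → memory block 4 (remaining 40 MB)
21 MB → memory block 4 (remaining 19 MB)
22 MB → memory block 5 (remaining 42 MB)
22 MB → memory block 5 (remaining 20 MB)
21 MB → memory block 6 (remaining 43 MB)
6 memory blocks × 64 MB = 384 MB; used 257 MB; unused 127 MB.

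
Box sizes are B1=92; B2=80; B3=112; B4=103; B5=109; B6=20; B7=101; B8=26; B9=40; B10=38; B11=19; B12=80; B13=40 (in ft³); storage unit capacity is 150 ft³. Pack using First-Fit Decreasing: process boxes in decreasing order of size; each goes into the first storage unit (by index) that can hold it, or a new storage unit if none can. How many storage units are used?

7

Sorted descending: 112, 109, 103, 101, 92, 80, 80, 40, 40, 38, 26, 20, 19.
storage unit 1: place 112 ft³, 38 ft³ left
storage unit 2: place 109 ft³, 41 ft³ left
storage unit 3: place 103 ft³, 47 ft³ left
storage unit 4: place 101 ft³, 49 ft³ left
storage unit 5: place 92 ft³, 58 ft³ left
storage unit 6: place 80 ft³, 70 ft³ left
storage unit 7: place 80 ft³, 70 ft³ left
storage unit 2: place 40 ft³, 1 ft³ left
storage unit 3: place 40 ft³, 7 ft³ left
storage unit 1: place 38 ft³, 0 ft³ left
storage unit 4: place 26 ft³, 23 ft³ left
storage unit 4: place 20 ft³, 3 ft³ left
storage unit 5: place 19 ft³, 39 ft³ left
Final storage units: [112,38] [109,40] [103,40] [101,26,20] [92,19] [80] [80].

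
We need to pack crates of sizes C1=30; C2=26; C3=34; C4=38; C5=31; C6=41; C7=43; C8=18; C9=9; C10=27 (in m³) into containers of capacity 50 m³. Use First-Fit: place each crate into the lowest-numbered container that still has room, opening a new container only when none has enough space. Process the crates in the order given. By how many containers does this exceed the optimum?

First-Fit: [30,18] [26,9] [34] [38] [31] [41] [43] [27] → 8 containers.
8 crates exceed 25 m³ (half the capacity), and no two of those can share a container, so at least 8 containers are needed.
So 8 is already optimal.

0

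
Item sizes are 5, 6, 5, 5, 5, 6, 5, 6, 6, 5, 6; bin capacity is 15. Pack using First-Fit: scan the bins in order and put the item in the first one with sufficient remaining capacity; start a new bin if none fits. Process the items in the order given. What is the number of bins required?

5

bin 1: place 5, 10 left
bin 1: place 6, 4 left
bin 2: place 5, 10 left
bin 2: place 5, 5 left
bin 2: place 5, 0 left
bin 3: place 6, 9 left
bin 3: place 5, 4 left
bin 4: place 6, 9 left
bin 4: place 6, 3 left
bin 5: place 5, 10 left
bin 5: place 6, 4 left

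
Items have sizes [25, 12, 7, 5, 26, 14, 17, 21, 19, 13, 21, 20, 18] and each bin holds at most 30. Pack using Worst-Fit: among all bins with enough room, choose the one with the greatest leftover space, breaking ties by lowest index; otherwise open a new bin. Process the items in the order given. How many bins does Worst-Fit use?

bin 1: place 25, 5 left
bin 2: place 12, 18 left
bin 2: place 7, 11 left
bin 2: place 5, 6 left
bin 3: place 26, 4 left
bin 4: place 14, 16 left
bin 5: place 17, 13 left
bin 6: place 21, 9 left
bin 7: place 19, 11 left
bin 4: place 13, 3 left
bin 8: place 21, 9 left
bin 9: place 20, 10 left
bin 10: place 18, 12 left

10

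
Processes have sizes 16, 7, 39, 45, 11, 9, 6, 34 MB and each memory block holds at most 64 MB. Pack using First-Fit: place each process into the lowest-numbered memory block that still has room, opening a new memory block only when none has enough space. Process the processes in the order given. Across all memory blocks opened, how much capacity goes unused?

25

Put 16 MB in memory block 1; 48 MB remain.
Put 7 MB in memory block 1; 41 MB remain.
Put 39 MB in memory block 1; 2 MB remain.
Put 45 MB in memory block 2; 19 MB remain.
Put 11 MB in memory block 2; 8 MB remain.
Put 9 MB in memory block 3; 55 MB remain.
Put 6 MB in memory block 2; 2 MB remain.
Put 34 MB in memory block 3; 21 MB remain.
3 memory blocks × 64 MB = 192 MB; used 167 MB; unused 25 MB.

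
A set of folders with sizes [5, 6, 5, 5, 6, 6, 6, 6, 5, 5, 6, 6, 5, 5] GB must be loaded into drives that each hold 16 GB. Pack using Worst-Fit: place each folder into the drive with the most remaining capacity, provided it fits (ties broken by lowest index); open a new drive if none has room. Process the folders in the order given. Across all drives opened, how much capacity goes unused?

19

5 GB → drive 1 (remaining 11 GB)
6 GB → drive 1 (remaining 5 GB)
5 GB → drive 1 (remaining 0 GB)
5 GB → drive 2 (remaining 11 GB)
6 GB → drive 2 (remaining 5 GB)
6 GB → drive 3 (remaining 10 GB)
6 GB → drive 3 (remaining 4 GB)
6 GB → drive 4 (remaining 10 GB)
5 GB → drive 4 (remaining 5 GB)
5 GB → drive 2 (remaining 0 GB)
6 GB → drive 5 (remaining 10 GB)
6 GB → drive 5 (remaining 4 GB)
5 GB → drive 4 (remaining 0 GB)
5 GB → drive 6 (remaining 11 GB)
6 drives × 16 GB = 96 GB; used 77 GB; unused 19 GB.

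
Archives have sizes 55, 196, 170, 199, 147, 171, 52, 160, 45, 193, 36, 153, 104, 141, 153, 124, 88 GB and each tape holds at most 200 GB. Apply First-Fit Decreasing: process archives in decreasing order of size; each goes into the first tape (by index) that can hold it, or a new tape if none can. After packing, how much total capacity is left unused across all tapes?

213

Sorted descending: 199, 196, 193, 171, 170, 160, 153, 153, 147, 141, 124, 104, 88, 55, 52, 45, 36.
199 GB → tape 1 (remaining 1 GB)
196 GB → tape 2 (remaining 4 GB)
193 GB → tape 3 (remaining 7 GB)
171 GB → tape 4 (remaining 29 GB)
170 GB → tape 5 (remaining 30 GB)
160 GB → tape 6 (remaining 40 GB)
153 GB → tape 7 (remaining 47 GB)
153 GB → tape 8 (remaining 47 GB)
147 GB → tape 9 (remaining 53 GB)
141 GB → tape 10 (remaining 59 GB)
124 GB → tape 11 (remaining 76 GB)
104 GB → tape 12 (remaining 96 GB)
88 GB → tape 12 (remaining 8 GB)
55 GB → tape 10 (remaining 4 GB)
52 GB → tape 9 (remaining 1 GB)
45 GB → tape 7 (remaining 2 GB)
36 GB → tape 6 (remaining 4 GB)
12 tapes × 200 GB = 2400 GB; used 2187 GB; unused 213 GB.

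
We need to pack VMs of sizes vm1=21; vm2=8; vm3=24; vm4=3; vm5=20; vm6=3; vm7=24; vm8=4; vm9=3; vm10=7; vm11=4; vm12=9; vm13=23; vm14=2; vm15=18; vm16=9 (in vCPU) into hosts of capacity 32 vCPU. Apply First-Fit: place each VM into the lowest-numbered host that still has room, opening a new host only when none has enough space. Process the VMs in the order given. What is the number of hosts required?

Put vm1 (21 vCPU) in host 1; 11 vCPU remain.
Put vm2 (8 vCPU) in host 1; 3 vCPU remain.
Put vm3 (24 vCPU) in host 2; 8 vCPU remain.
Put vm4 (3 vCPU) in host 1; 0 vCPU remain.
Put vm5 (20 vCPU) in host 3; 12 vCPU remain.
Put vm6 (3 vCPU) in host 2; 5 vCPU remain.
Put vm7 (24 vCPU) in host 4; 8 vCPU remain.
Put vm8 (4 vCPU) in host 2; 1 vCPU remain.
Put vm9 (3 vCPU) in host 3; 9 vCPU remain.
Put vm10 (7 vCPU) in host 3; 2 vCPU remain.
Put vm11 (4 vCPU) in host 4; 4 vCPU remain.
Put vm12 (9 vCPU) in host 5; 23 vCPU remain.
Put vm13 (23 vCPU) in host 5; 0 vCPU remain.
Put vm14 (2 vCPU) in host 3; 0 vCPU remain.
Put vm15 (18 vCPU) in host 6; 14 vCPU remain.
Put vm16 (9 vCPU) in host 6; 5 vCPU remain.
Final hosts: [21,8,3] [24,3,4] [20,3,7,2] [24,4] [9,23] [18,9].

6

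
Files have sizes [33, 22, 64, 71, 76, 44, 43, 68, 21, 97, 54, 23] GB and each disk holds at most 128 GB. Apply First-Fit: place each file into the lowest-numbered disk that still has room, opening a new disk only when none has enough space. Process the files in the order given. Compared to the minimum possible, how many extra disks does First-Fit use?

1

First-Fit: [33,22,64] [71,44] [76,43] [68,21,23] [97] [54] → 6 disks.
Total size 616 GB; any packing needs at least ⌈616/128⌉ = 5 disks.
An optimal packing achieves that bound: [97,23] [76,44] [71,54] [68,33,22] [64,43,21] → 5 disks.
Excess: 6 − 5 = 1.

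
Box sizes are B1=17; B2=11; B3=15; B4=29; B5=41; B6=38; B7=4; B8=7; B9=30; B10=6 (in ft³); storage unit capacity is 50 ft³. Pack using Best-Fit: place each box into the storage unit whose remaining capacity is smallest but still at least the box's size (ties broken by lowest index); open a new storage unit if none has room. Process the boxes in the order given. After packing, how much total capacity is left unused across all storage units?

52

B1 (17 ft³) → storage unit 1 (remaining 33 ft³)
B2 (11 ft³) → storage unit 1 (remaining 22 ft³)
B3 (15 ft³) → storage unit 1 (remaining 7 ft³)
B4 (29 ft³) → storage unit 2 (remaining 21 ft³)
B5 (41 ft³) → storage unit 3 (remaining 9 ft³)
B6 (38 ft³) → storage unit 4 (remaining 12 ft³)
B7 (4 ft³) → storage unit 1 (remaining 3 ft³)
B8 (7 ft³) → storage unit 3 (remaining 2 ft³)
B9 (30 ft³) → storage unit 5 (remaining 20 ft³)
B10 (6 ft³) → storage unit 4 (remaining 6 ft³)
5 storage units × 50 ft³ = 250 ft³; used 198 ft³; unused 52 ft³.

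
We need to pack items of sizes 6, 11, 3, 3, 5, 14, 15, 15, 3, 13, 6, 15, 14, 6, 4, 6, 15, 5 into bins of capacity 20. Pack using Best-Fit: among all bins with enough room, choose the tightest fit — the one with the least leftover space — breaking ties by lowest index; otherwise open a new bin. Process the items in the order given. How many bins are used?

9

Put 6 in bin 1; 14 remain.
Put 11 in bin 1; 3 remain.
Put 3 in bin 1; 0 remain.
Put 3 in bin 2; 17 remain.
Put 5 in bin 2; 12 remain.
Put 14 in bin 3; 6 remain.
Put 15 in bin 4; 5 remain.
Put 15 in bin 5; 5 remain.
Put 3 in bin 4; 2 remain.
Put 13 in bin 6; 7 remain.
Put 6 in bin 3; 0 remain.
Put 15 in bin 7; 5 remain.
Put 14 in bin 8; 6 remain.
Put 6 in bin 8; 0 remain.
Put 4 in bin 5; 1 remain.
Put 6 in bin 6; 1 remain.
Put 15 in bin 9; 5 remain.
Put 5 in bin 7; 0 remain.
Final bins: [6,11,3] [3,5] [14,6] [15,3] [15,4] [13,6] [15,5] [14,6] [15].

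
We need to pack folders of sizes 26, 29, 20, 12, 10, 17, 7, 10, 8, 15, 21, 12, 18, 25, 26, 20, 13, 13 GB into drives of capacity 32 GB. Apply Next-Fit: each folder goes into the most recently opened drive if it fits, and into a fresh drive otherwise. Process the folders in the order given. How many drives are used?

12 drives

Put 26 GB in drive 1; 6 GB remain.
Put 29 GB in drive 2; 3 GB remain.
Put 20 GB in drive 3; 12 GB remain.
Put 12 GB in drive 3; 0 GB remain.
Put 10 GB in drive 4; 22 GB remain.
Put 17 GB in drive 4; 5 GB remain.
Put 7 GB in drive 5; 25 GB remain.
Put 10 GB in drive 5; 15 GB remain.
Put 8 GB in drive 5; 7 GB remain.
Put 15 GB in drive 6; 17 GB remain.
Put 21 GB in drive 7; 11 GB remain.
Put 12 GB in drive 8; 20 GB remain.
Put 18 GB in drive 8; 2 GB remain.
Put 25 GB in drive 9; 7 GB remain.
Put 26 GB in drive 10; 6 GB remain.
Put 20 GB in drive 11; 12 GB remain.
Put 13 GB in drive 12; 19 GB remain.
Put 13 GB in drive 12; 6 GB remain.
Final drives: [26] [29] [20,12] [10,17] [7,10,8] [15] [21] [12,18] [25] [26] [20] [13,13].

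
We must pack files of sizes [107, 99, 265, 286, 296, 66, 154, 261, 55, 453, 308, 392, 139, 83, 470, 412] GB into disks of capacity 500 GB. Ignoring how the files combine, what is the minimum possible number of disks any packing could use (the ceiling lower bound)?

8

Total size = 107 + 99 + 265 + 286 + 296 + 66 + 154 + 261 + 55 + 453 + 308 + 392 + 139 + 83 + 470 + 412 = 3846 GB.
⌈3846 / 500⌉ = 8.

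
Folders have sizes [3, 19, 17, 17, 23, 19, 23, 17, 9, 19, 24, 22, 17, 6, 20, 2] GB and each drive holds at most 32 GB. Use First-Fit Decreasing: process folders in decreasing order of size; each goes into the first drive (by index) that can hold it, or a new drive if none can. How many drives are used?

Sorted descending: 24, 23, 23, 22, 20, 19, 19, 19, 17, 17, 17, 17, 9, 6, 3, 2.
Put 24 GB in drive 1; 8 GB remain.
Put 23 GB in drive 2; 9 GB remain.
Put 23 GB in drive 3; 9 GB remain.
Put 22 GB in drive 4; 10 GB remain.
Put 20 GB in drive 5; 12 GB remain.
Put 19 GB in drive 6; 13 GB remain.
Put 19 GB in drive 7; 13 GB remain.
Put 19 GB in drive 8; 13 GB remain.
Put 17 GB in drive 9; 15 GB remain.
Put 17 GB in drive 10; 15 GB remain.
Put 17 GB in drive 11; 15 GB remain.
Put 17 GB in drive 12; 15 GB remain.
Put 9 GB in drive 2; 0 GB remain.
Put 6 GB in drive 1; 2 GB remain.
Put 3 GB in drive 3; 6 GB remain.
Put 2 GB in drive 1; 0 GB remain.

12 drives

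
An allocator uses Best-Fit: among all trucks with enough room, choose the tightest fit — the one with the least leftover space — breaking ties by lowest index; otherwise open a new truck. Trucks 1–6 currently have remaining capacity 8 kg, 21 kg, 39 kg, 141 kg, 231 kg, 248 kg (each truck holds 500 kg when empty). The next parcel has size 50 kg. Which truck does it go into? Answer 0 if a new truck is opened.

Trucks with room: truck 4 (141 kg), truck 5 (231 kg), truck 6 (248 kg).
Tightest fit is truck 4 with 141 kg free.

4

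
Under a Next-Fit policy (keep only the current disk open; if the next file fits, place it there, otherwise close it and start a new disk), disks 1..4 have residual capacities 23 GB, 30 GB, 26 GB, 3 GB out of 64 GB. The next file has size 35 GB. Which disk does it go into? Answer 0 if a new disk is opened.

Next-Fit only looks at disk 4, which has 3 GB free.
35 GB does not fit, so a new disk is opened.

0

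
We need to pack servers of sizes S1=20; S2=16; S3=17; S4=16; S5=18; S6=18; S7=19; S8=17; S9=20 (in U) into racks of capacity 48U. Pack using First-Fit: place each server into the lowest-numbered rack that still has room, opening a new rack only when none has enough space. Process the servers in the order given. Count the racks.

5 racks

rack 1: place S1 (20U), 28U left
rack 1: place S2 (16U), 12U left
rack 2: place S3 (17U), 31U left
rack 2: place S4 (16U), 15U left
rack 3: place S5 (18U), 30U left
rack 3: place S6 (18U), 12U left
rack 4: place S7 (19U), 29U left
rack 4: place S8 (17U), 12U left
rack 5: place S9 (20U), 28U left
Final racks: [20,16] [17,16] [18,18] [19,17] [20].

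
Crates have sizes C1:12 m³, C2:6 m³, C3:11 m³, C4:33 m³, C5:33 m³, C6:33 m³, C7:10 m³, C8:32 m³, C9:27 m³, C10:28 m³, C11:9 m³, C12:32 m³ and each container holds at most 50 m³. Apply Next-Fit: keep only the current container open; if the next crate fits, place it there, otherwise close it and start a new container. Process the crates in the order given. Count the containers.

8

container 1: place C1 (12 m³), 38 m³ left
container 1: place C2 (6 m³), 32 m³ left
container 1: place C3 (11 m³), 21 m³ left
container 2: place C4 (33 m³), 17 m³ left
container 3: place C5 (33 m³), 17 m³ left
container 4: place C6 (33 m³), 17 m³ left
container 4: place C7 (10 m³), 7 m³ left
container 5: place C8 (32 m³), 18 m³ left
container 6: place C9 (27 m³), 23 m³ left
container 7: place C10 (28 m³), 22 m³ left
container 7: place C11 (9 m³), 13 m³ left
container 8: place C12 (32 m³), 18 m³ left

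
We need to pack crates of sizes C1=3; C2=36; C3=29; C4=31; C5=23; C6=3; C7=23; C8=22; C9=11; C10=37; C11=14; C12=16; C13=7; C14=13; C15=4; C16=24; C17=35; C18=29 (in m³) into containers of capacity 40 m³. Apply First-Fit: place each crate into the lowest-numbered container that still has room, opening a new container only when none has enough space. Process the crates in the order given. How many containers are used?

10

container 1: place C1 (3 m³), 37 m³ left
container 1: place C2 (36 m³), 1 m³ left
container 2: place C3 (29 m³), 11 m³ left
container 3: place C4 (31 m³), 9 m³ left
container 4: place C5 (23 m³), 17 m³ left
container 2: place C6 (3 m³), 8 m³ left
container 5: place C7 (23 m³), 17 m³ left
container 6: place C8 (22 m³), 18 m³ left
container 4: place C9 (11 m³), 6 m³ left
container 7: place C10 (37 m³), 3 m³ left
container 5: place C11 (14 m³), 3 m³ left
container 6: place C12 (16 m³), 2 m³ left
container 2: place C13 (7 m³), 1 m³ left
container 8: place C14 (13 m³), 27 m³ left
container 3: place C15 (4 m³), 5 m³ left
container 8: place C16 (24 m³), 3 m³ left
container 9: place C17 (35 m³), 5 m³ left
container 10: place C18 (29 m³), 11 m³ left
Final containers: [3,36] [29,3,7] [31,4] [23,11] [23,14] [22,16] [37] [13,24] [35] [29].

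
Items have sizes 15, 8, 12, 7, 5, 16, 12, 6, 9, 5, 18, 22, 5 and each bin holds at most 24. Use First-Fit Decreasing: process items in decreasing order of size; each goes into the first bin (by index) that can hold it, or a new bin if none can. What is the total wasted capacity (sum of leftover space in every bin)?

Sorted descending: 22, 18, 16, 15, 12, 12, 9, 8, 7, 6, 5, 5, 5.
22 → bin 1 (remaining 2)
18 → bin 2 (remaining 6)
16 → bin 3 (remaining 8)
15 → bin 4 (remaining 9)
12 → bin 5 (remaining 12)
12 → bin 5 (remaining 0)
9 → bin 4 (remaining 0)
8 → bin 3 (remaining 0)
7 → bin 6 (remaining 17)
6 → bin 2 (remaining 0)
5 → bin 6 (remaining 12)
5 → bin 6 (remaining 7)
5 → bin 6 (remaining 2)
6 bins × 24 = 144; used 140; unused 4.

4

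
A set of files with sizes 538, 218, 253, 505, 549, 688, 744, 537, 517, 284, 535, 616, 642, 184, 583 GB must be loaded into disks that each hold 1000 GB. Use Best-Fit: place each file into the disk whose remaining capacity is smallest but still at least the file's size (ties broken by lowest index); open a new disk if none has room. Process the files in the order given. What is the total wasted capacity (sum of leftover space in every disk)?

3607

Put 538 GB in disk 1; 462 GB remain.
Put 218 GB in disk 1; 244 GB remain.
Put 253 GB in disk 2; 747 GB remain.
Put 505 GB in disk 2; 242 GB remain.
Put 549 GB in disk 3; 451 GB remain.
Put 688 GB in disk 4; 312 GB remain.
Put 744 GB in disk 5; 256 GB remain.
Put 537 GB in disk 6; 463 GB remain.
Put 517 GB in disk 7; 483 GB remain.
Put 284 GB in disk 4; 28 GB remain.
Put 535 GB in disk 8; 465 GB remain.
Put 616 GB in disk 9; 384 GB remain.
Put 642 GB in disk 10; 358 GB remain.
Put 184 GB in disk 2; 58 GB remain.
Put 583 GB in disk 11; 417 GB remain.
11 disks × 1000 GB = 11000 GB; used 7393 GB; unused 3607 GB.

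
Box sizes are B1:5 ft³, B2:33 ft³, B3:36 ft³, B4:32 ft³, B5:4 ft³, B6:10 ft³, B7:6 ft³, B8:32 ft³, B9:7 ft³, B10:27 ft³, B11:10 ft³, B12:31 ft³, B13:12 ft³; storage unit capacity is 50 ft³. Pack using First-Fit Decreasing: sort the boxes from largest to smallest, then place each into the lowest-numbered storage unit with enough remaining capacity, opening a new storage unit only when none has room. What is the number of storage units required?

Sorted descending: 36, 33, 32, 32, 31, 27, 12, 10, 10, 7, 6, 5, 4.
Put 36 ft³ in storage unit 1; 14 ft³ remain.
Put 33 ft³ in storage unit 2; 17 ft³ remain.
Put 32 ft³ in storage unit 3; 18 ft³ remain.
Put 32 ft³ in storage unit 4; 18 ft³ remain.
Put 31 ft³ in storage unit 5; 19 ft³ remain.
Put 27 ft³ in storage unit 6; 23 ft³ remain.
Put 12 ft³ in storage unit 1; 2 ft³ remain.
Put 10 ft³ in storage unit 2; 7 ft³ remain.
Put 10 ft³ in storage unit 3; 8 ft³ remain.
Put 7 ft³ in storage unit 2; 0 ft³ remain.
Put 6 ft³ in storage unit 3; 2 ft³ remain.
Put 5 ft³ in storage unit 4; 13 ft³ remain.
Put 4 ft³ in storage unit 4; 9 ft³ remain.

6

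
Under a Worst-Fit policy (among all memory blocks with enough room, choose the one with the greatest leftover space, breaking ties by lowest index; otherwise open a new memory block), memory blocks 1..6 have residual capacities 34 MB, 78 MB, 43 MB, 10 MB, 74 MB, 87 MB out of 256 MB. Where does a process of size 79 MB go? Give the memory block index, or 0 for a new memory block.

Memory blocks with room: memory block 6 (87 MB).
Most room is memory block 6 with 87 MB free.

6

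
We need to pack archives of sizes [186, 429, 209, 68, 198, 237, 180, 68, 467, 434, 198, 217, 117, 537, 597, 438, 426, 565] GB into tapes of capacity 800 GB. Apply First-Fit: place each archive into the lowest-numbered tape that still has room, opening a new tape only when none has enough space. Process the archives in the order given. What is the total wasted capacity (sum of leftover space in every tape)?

1629

Put 186 GB in tape 1; 614 GB remain.
Put 429 GB in tape 1; 185 GB remain.
Put 209 GB in tape 2; 591 GB remain.
Put 68 GB in tape 1; 117 GB remain.
Put 198 GB in tape 2; 393 GB remain.
Put 237 GB in tape 2; 156 GB remain.
Put 180 GB in tape 3; 620 GB remain.
Put 68 GB in tape 1; 49 GB remain.
Put 467 GB in tape 3; 153 GB remain.
Put 434 GB in tape 4; 366 GB remain.
Put 198 GB in tape 4; 168 GB remain.
Put 217 GB in tape 5; 583 GB remain.
Put 117 GB in tape 2; 39 GB remain.
Put 537 GB in tape 5; 46 GB remain.
Put 597 GB in tape 6; 203 GB remain.
Put 438 GB in tape 7; 362 GB remain.
Put 426 GB in tape 8; 374 GB remain.
Put 565 GB in tape 9; 235 GB remain.
9 tapes × 800 GB = 7200 GB; used 5571 GB; unused 1629 GB.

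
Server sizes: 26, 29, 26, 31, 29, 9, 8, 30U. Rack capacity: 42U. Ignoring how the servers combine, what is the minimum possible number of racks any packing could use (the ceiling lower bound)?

Total size = 26 + 29 + 26 + 31 + 29 + 9 + 8 + 30 = 188U.
⌈188 / 42⌉ = 5.

5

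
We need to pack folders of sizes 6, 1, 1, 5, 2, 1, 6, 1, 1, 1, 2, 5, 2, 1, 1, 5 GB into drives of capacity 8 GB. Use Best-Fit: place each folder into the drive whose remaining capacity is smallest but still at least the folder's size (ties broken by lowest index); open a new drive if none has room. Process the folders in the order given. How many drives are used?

drive 1: place 6 GB, 2 GB left
drive 1: place 1 GB, 1 GB left
drive 1: place 1 GB, 0 GB left
drive 2: place 5 GB, 3 GB left
drive 2: place 2 GB, 1 GB left
drive 2: place 1 GB, 0 GB left
drive 3: place 6 GB, 2 GB left
drive 3: place 1 GB, 1 GB left
drive 3: place 1 GB, 0 GB left
drive 4: place 1 GB, 7 GB left
drive 4: place 2 GB, 5 GB left
drive 4: place 5 GB, 0 GB left
drive 5: place 2 GB, 6 GB left
drive 5: place 1 GB, 5 GB left
drive 5: place 1 GB, 4 GB left
drive 6: place 5 GB, 3 GB left
Final drives: [6,1,1] [5,2,1] [6,1,1] [1,2,5] [2,1,1] [5].

6 drives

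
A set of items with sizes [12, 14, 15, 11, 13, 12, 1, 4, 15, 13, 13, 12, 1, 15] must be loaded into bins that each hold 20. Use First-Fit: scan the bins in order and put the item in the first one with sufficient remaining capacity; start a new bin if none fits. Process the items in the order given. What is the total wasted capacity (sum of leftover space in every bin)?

69

bin 1: place 12, 8 left
bin 2: place 14, 6 left
bin 3: place 15, 5 left
bin 4: place 11, 9 left
bin 5: place 13, 7 left
bin 6: place 12, 8 left
bin 1: place 1, 7 left
bin 1: place 4, 3 left
bin 7: place 15, 5 left
bin 8: place 13, 7 left
bin 9: place 13, 7 left
bin 10: place 12, 8 left
bin 1: place 1, 2 left
bin 11: place 15, 5 left
11 bins × 20 = 220; used 151; unused 69.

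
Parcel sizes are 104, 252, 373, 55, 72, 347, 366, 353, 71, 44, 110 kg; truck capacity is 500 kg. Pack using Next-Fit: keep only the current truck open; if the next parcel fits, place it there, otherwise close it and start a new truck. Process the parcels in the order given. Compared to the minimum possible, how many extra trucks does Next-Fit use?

1

Next-Fit: [104,252] [373,55,72] [347] [366] [353,71,44] [110] → 6 trucks.
Total size 2147 kg; any packing needs at least ⌈2147/500⌉ = 5 trucks.
An optimal packing achieves that bound: [373,110] [366,104] [353,72,71] [347,55,44] [252] → 5 trucks.
Excess: 6 − 5 = 1.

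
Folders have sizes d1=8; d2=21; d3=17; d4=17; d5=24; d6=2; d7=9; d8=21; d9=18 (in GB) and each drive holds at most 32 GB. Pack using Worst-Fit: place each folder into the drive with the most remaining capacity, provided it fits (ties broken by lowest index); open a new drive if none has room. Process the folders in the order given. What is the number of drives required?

6

drive 1: place d1 (8 GB), 24 GB left
drive 1: place d2 (21 GB), 3 GB left
drive 2: place d3 (17 GB), 15 GB left
drive 3: place d4 (17 GB), 15 GB left
drive 4: place d5 (24 GB), 8 GB left
drive 2: place d6 (2 GB), 13 GB left
drive 3: place d7 (9 GB), 6 GB left
drive 5: place d8 (21 GB), 11 GB left
drive 6: place d9 (18 GB), 14 GB left
Final drives: [8,21] [17,2] [17,9] [24] [21] [18].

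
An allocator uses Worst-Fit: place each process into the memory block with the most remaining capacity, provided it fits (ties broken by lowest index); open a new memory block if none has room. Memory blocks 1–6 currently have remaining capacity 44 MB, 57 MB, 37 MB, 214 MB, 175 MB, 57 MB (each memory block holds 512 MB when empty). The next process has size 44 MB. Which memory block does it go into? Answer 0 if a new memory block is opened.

4

Memory blocks with room: memory block 1 (44 MB), memory block 2 (57 MB), memory block 4 (214 MB), memory block 5 (175 MB), memory block 6 (57 MB).
Most room is memory block 4 with 214 MB free.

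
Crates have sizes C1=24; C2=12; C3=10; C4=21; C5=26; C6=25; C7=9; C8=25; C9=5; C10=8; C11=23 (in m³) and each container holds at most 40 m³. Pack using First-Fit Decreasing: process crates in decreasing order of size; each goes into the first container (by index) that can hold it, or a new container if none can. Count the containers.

Sorted descending: 26, 25, 25, 24, 23, 21, 12, 10, 9, 8, 5.
Put 26 m³ in container 1; 14 m³ remain.
Put 25 m³ in container 2; 15 m³ remain.
Put 25 m³ in container 3; 15 m³ remain.
Put 24 m³ in container 4; 16 m³ remain.
Put 23 m³ in container 5; 17 m³ remain.
Put 21 m³ in container 6; 19 m³ remain.
Put 12 m³ in container 1; 2 m³ remain.
Put 10 m³ in container 2; 5 m³ remain.
Put 9 m³ in container 3; 6 m³ remain.
Put 8 m³ in container 4; 8 m³ remain.
Put 5 m³ in container 2; 0 m³ remain.

6 containers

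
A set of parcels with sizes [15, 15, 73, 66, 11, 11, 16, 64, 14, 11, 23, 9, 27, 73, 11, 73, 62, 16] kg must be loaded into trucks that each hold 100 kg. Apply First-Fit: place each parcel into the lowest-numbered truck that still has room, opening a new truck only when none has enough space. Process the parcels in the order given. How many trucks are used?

7 trucks

Put 15 kg in truck 1; 85 kg remain.
Put 15 kg in truck 1; 70 kg remain.
Put 73 kg in truck 2; 27 kg remain.
Put 66 kg in truck 1; 4 kg remain.
Put 11 kg in truck 2; 16 kg remain.
Put 11 kg in truck 2; 5 kg remain.
Put 16 kg in truck 3; 84 kg remain.
Put 64 kg in truck 3; 20 kg remain.
Put 14 kg in truck 3; 6 kg remain.
Put 11 kg in truck 4; 89 kg remain.
Put 23 kg in truck 4; 66 kg remain.
Put 9 kg in truck 4; 57 kg remain.
Put 27 kg in truck 4; 30 kg remain.
Put 73 kg in truck 5; 27 kg remain.
Put 11 kg in truck 4; 19 kg remain.
Put 73 kg in truck 6; 27 kg remain.
Put 62 kg in truck 7; 38 kg remain.
Put 16 kg in truck 4; 3 kg remain.
Final trucks: [15,15,66] [73,11,11] [16,64,14] [11,23,9,27,11,16] [73] [73] [62].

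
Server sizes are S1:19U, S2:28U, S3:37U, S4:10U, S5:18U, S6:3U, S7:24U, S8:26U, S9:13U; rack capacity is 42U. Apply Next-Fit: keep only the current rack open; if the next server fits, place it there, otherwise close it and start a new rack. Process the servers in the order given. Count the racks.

Put S1 (19U) in rack 1; 23U remain.
Put S2 (28U) in rack 2; 14U remain.
Put S3 (37U) in rack 3; 5U remain.
Put S4 (10U) in rack 4; 32U remain.
Put S5 (18U) in rack 4; 14U remain.
Put S6 (3U) in rack 4; 11U remain.
Put S7 (24U) in rack 5; 18U remain.
Put S8 (26U) in rack 6; 16U remain.
Put S9 (13U) in rack 6; 3U remain.
Final racks: [19] [28] [37] [10,18,3] [24] [26,13].

6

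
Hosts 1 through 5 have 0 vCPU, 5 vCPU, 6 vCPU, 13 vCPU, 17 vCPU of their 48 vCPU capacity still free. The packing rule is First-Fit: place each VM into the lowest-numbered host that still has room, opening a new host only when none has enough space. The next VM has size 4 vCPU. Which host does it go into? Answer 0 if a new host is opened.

Hosts with room: host 2 (5 vCPU), host 3 (6 vCPU), host 4 (13 vCPU), host 5 (17 vCPU).
The first with room is host 2.

2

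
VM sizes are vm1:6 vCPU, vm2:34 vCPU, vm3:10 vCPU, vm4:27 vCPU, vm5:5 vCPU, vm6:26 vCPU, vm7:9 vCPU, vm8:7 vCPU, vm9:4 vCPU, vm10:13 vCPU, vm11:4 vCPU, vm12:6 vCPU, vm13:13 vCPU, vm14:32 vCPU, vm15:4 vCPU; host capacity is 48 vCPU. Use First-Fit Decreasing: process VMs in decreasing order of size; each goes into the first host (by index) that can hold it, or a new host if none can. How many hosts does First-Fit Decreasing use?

Sorted descending: 34, 32, 27, 26, 13, 13, 10, 9, 7, 6, 6, 5, 4, 4, 4.
host 1: place 34 vCPU, 14 vCPU left
host 2: place 32 vCPU, 16 vCPU left
host 3: place 27 vCPU, 21 vCPU left
host 4: place 26 vCPU, 22 vCPU left
host 1: place 13 vCPU, 1 vCPU left
host 2: place 13 vCPU, 3 vCPU left
host 3: place 10 vCPU, 11 vCPU left
host 3: place 9 vCPU, 2 vCPU left
host 4: place 7 vCPU, 15 vCPU left
host 4: place 6 vCPU, 9 vCPU left
host 4: place 6 vCPU, 3 vCPU left
host 5: place 5 vCPU, 43 vCPU left
host 5: place 4 vCPU, 39 vCPU left
host 5: place 4 vCPU, 35 vCPU left
host 5: place 4 vCPU, 31 vCPU left

5 hosts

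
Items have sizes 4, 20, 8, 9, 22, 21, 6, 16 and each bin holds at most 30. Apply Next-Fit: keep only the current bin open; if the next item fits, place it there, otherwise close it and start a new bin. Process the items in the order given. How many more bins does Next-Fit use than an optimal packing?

Next-Fit: [4,20] [8,9] [22] [21,6] [16] → 5 bins.
Total size 106; any packing needs at least ⌈106/30⌉ = 4 bins.
An optimal packing achieves that bound: [22,8] [21,9] [20,6,4] [16] → 4 bins.
Excess: 5 − 4 = 1.

1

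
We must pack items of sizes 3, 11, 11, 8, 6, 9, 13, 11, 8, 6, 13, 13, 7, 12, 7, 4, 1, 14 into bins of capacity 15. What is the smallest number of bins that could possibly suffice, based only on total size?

11

Total size = 3 + 11 + 11 + 8 + 6 + 9 + 13 + 11 + 8 + 6 + 13 + 13 + 7 + 12 + 7 + 4 + 1 + 14 = 157.
⌈157 / 15⌉ = 11.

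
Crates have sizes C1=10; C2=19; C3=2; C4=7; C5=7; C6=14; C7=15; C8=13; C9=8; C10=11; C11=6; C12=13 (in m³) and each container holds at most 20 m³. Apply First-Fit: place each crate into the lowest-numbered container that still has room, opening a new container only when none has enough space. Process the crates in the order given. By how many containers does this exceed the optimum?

0

First-Fit: [10,2,7] [19] [7,13] [14,6] [15] [8,11] [13] → 7 containers.
Total size 125 m³; any packing needs at least ⌈125/20⌉ = 7 containers.
So 7 is already optimal.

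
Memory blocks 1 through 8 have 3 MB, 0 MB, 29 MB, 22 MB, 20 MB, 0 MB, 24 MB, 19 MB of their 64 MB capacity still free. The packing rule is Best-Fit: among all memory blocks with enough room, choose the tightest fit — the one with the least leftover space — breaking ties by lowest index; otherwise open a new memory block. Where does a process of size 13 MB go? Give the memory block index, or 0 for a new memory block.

8

Memory blocks with room: memory block 3 (29 MB), memory block 4 (22 MB), memory block 5 (20 MB), memory block 7 (24 MB), memory block 8 (19 MB).
Tightest fit is memory block 8 with 19 MB free.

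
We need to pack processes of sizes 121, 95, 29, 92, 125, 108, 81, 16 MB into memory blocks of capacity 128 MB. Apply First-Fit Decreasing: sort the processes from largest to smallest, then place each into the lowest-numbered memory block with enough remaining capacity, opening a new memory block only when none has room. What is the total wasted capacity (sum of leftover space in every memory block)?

101

Sorted descending: 125, 121, 108, 95, 92, 81, 29, 16.
Put 125 MB in memory block 1; 3 MB remain.
Put 121 MB in memory block 2; 7 MB remain.
Put 108 MB in memory block 3; 20 MB remain.
Put 95 MB in memory block 4; 33 MB remain.
Put 92 MB in memory block 5; 36 MB remain.
Put 81 MB in memory block 6; 47 MB remain.
Put 29 MB in memory block 4; 4 MB remain.
Put 16 MB in memory block 3; 4 MB remain.
6 memory blocks × 128 MB = 768 MB; used 667 MB; unused 101 MB.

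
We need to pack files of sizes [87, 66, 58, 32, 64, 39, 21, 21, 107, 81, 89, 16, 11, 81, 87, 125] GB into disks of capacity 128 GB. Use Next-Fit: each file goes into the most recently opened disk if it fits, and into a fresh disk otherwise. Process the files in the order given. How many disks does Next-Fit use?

Put 87 GB in disk 1; 41 GB remain.
Put 66 GB in disk 2; 62 GB remain.
Put 58 GB in disk 2; 4 GB remain.
Put 32 GB in disk 3; 96 GB remain.
Put 64 GB in disk 3; 32 GB remain.
Put 39 GB in disk 4; 89 GB remain.
Put 21 GB in disk 4; 68 GB remain.
Put 21 GB in disk 4; 47 GB remain.
Put 107 GB in disk 5; 21 GB remain.
Put 81 GB in disk 6; 47 GB remain.
Put 89 GB in disk 7; 39 GB remain.
Put 16 GB in disk 7; 23 GB remain.
Put 11 GB in disk 7; 12 GB remain.
Put 81 GB in disk 8; 47 GB remain.
Put 87 GB in disk 9; 41 GB remain.
Put 125 GB in disk 10; 3 GB remain.
Final disks: [87] [66,58] [32,64] [39,21,21] [107] [81] [89,16,11] [81] [87] [125].

10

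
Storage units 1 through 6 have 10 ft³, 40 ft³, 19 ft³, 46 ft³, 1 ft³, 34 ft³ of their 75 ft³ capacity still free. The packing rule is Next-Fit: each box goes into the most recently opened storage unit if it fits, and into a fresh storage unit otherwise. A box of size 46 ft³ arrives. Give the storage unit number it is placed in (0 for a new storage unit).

0

Next-Fit only looks at storage unit 6, which has 34 ft³ free.
46 ft³ does not fit, so a new storage unit is opened.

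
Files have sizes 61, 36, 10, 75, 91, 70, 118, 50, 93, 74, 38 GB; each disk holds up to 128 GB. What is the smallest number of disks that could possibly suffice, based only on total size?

6

Total size = 61 + 36 + 10 + 75 + 91 + 70 + 118 + 50 + 93 + 74 + 38 = 716 GB.
⌈716 / 128⌉ = 6.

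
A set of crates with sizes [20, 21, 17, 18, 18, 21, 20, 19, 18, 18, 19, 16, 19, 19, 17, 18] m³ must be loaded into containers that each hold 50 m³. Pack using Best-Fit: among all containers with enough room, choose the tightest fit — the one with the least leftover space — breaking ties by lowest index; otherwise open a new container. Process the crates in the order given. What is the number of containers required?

Put 20 m³ in container 1; 30 m³ remain.
Put 21 m³ in container 1; 9 m³ remain.
Put 17 m³ in container 2; 33 m³ remain.
Put 18 m³ in container 2; 15 m³ remain.
Put 18 m³ in container 3; 32 m³ remain.
Put 21 m³ in container 3; 11 m³ remain.
Put 20 m³ in container 4; 30 m³ remain.
Put 19 m³ in container 4; 11 m³ remain.
Put 18 m³ in container 5; 32 m³ remain.
Put 18 m³ in container 5; 14 m³ remain.
Put 19 m³ in container 6; 31 m³ remain.
Put 16 m³ in container 6; 15 m³ remain.
Put 19 m³ in container 7; 31 m³ remain.
Put 19 m³ in container 7; 12 m³ remain.
Put 17 m³ in container 8; 33 m³ remain.
Put 18 m³ in container 8; 15 m³ remain.
Final containers: [20,21] [17,18] [18,21] [20,19] [18,18] [19,16] [19,19] [17,18].

8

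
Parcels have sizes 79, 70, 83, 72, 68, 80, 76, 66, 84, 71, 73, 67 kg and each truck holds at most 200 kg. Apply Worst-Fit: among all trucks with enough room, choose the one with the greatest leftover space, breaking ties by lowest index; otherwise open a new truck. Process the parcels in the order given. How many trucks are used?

6 trucks

79 kg → truck 1 (remaining 121 kg)
70 kg → truck 1 (remaining 51 kg)
83 kg → truck 2 (remaining 117 kg)
72 kg → truck 2 (remaining 45 kg)
68 kg → truck 3 (remaining 132 kg)
80 kg → truck 3 (remaining 52 kg)
76 kg → truck 4 (remaining 124 kg)
66 kg → truck 4 (remaining 58 kg)
84 kg → truck 5 (remaining 116 kg)
71 kg → truck 5 (remaining 45 kg)
73 kg → truck 6 (remaining 127 kg)
67 kg → truck 6 (remaining 60 kg)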